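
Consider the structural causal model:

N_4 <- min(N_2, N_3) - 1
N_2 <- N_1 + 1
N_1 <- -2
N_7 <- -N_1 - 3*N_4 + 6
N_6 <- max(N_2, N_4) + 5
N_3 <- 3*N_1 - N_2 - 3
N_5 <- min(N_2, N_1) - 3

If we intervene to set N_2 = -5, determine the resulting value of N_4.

Under do(N_2=-5), the mechanism N_2 <- N_1 + 1 is discarded; N_2 is fixed at -5.
N_3 = 3*N_1 - N_2 - 3  [with N_1=-2, N_2=-5]  = -4
N_4 = min(N_2, N_3) - 1  [with N_2=-5, N_3=-4]  = -6

-6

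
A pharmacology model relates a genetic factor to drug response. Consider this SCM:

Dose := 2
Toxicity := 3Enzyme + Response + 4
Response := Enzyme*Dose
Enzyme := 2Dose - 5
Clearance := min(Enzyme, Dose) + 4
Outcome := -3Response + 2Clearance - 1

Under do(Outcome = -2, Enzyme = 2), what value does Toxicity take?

Under do(Outcome = -2, Enzyme = 2), each intervened variable's structural equation is replaced by its fixed value.
Response = Enzyme*Dose  [with Enzyme=2, Dose=2]  = 4
Toxicity = 3Enzyme + Response + 4  [with Enzyme=2, Response=4]  = 14

14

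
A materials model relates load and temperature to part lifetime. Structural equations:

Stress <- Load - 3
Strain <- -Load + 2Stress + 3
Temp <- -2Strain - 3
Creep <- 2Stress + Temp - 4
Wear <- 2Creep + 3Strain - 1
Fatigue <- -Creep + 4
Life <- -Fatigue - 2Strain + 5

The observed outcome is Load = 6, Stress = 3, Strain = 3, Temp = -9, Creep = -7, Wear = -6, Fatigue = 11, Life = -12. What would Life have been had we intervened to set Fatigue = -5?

do(Fatigue=-5) replaces the equation Fatigue <- -Creep + 4 with the constant Fatigue = -5.
Stress = Load - 3  [with Load=6]  = 3
Strain = -Load + 2Stress + 3  [with Load=6, Stress=3]  = 3
Life = -Fatigue - 2Strain + 5  [with Fatigue=-5, Strain=3]  = 4

4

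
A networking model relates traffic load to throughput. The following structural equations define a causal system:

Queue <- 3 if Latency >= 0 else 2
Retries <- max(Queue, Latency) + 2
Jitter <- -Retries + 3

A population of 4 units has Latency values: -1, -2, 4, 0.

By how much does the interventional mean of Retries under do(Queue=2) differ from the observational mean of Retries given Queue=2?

0.5

The intervention sets Queue=2 in all 4 units regardless of Latency. Recomputing Retries per unit gives 4, 4, 6, 4; average 4.5.
E[Retries|Queue=2] averages over only the 2 units with Queue=2 (Latency = -1, -2): Retries = 4, 4, mean 4.
Difference = 4.5 − 4 = 0.5.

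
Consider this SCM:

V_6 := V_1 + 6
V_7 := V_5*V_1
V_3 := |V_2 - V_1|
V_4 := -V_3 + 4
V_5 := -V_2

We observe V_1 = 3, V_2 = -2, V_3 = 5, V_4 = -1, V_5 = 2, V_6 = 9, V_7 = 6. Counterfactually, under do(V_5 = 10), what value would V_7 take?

30

Under do(V_5=10), the mechanism V_5 := -V_2 is discarded; V_5 is fixed at 10.
V_7 = V_5*V_1  [with V_5=10, V_1=3]  = 30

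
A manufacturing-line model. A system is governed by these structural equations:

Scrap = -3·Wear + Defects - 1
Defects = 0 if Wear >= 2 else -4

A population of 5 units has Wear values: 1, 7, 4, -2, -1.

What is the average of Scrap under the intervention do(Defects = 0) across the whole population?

-6.4

Under do(Defects=0), Defects's equation is replaced by Defects=0 for every unit. Per-unit Scrap: -4, -22, -13, 5, 2. Mean = -6.4.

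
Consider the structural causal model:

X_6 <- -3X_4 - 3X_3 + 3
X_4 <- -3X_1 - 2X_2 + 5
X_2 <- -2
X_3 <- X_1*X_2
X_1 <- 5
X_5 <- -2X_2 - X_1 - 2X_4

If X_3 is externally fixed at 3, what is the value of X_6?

12

The intervention breaks the incoming arrows to X_3: X_3 <- X_1*X_2 no longer applies, and X_3 = 3.
X_4 = -3X_1 - 2X_2 + 5  [with X_1=5, X_2=-2]  = -6
X_6 = -3X_4 - 3X_3 + 3  [with X_4=-6, X_3=3]  = 12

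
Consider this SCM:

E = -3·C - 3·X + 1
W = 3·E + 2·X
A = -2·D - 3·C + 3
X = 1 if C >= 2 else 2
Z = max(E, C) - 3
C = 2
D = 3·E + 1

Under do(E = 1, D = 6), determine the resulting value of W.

The joint intervention fixes E = 1, D = 6, removing each variable's own equation.
X = 1 if C >= 2 else 2  [with C=2]  = 1
W = 3·E + 2·X  [with E=1, X=1]  = 5

5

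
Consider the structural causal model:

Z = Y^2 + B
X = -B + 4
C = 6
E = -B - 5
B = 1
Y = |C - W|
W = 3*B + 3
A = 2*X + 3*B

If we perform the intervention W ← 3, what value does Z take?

10

The intervention breaks the incoming arrows to W: W = 3*B + 3 no longer applies, and W = 3.
Y = |C - W|  [with C=6, W=3]  = 3
Z = Y^2 + B  [with Y=3, B=1]  = 10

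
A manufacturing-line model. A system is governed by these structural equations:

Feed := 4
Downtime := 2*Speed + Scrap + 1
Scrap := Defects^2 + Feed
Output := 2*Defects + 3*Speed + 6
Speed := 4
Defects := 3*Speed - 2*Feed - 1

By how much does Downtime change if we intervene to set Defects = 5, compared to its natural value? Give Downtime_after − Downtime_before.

16

The intervention breaks the incoming arrows to Defects: Defects := 3*Speed - 2*Feed - 1 no longer applies, and Defects = 5.
Scrap = Defects^2 + Feed  [with Defects=5, Feed=4]  = 29
Downtime = 2*Speed + Scrap + 1  [with Speed=4, Scrap=29]  = 38
Without intervention: Defects = 3*Speed - 2*Feed - 1  [with Speed=4, Feed=4]  = 3; Scrap = Defects^2 + Feed  [with Defects=3, Feed=4]  = 13; Downtime = 2*Speed + Scrap + 1  [with Speed=4, Scrap=13]  = 22.
Change = 38 − 22 = 16.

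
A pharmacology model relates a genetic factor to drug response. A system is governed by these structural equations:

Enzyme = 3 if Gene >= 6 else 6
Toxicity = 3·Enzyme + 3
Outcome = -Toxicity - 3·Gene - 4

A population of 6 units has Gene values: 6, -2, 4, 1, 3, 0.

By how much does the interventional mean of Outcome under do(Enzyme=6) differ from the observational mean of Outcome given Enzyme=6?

-2.4

Under do(Enzyme=6), Enzyme's equation is replaced by Enzyme=6 for every unit. Per-unit Outcome: -43, -19, -37, -28, -34, -25. Mean = -31.
E[Outcome|Enzyme=6] averages over only the 5 units with Enzyme=6 (Gene = -2, 4, 1, 3, 0): Outcome = -19, -37, -28, -34, -25, mean -28.6.
Difference = -31 − (-28.6) = -2.4.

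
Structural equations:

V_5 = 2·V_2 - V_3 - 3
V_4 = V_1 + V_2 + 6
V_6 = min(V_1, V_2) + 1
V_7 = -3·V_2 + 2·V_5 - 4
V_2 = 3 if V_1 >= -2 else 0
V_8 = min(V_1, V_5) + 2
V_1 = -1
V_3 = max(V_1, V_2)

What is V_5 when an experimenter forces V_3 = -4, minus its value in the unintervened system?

do(V_3=-4) replaces the equation V_3 = max(V_1, V_2) with the constant V_3 = -4.
V_2 = 3 if V_1 >= -2 else 0  [with V_1=-1]  = 3
V_5 = 2·V_2 - V_3 - 3  [with V_2=3, V_3=-4]  = 7
Without intervention: V_2 = 3 if V_1 >= -2 else 0  [with V_1=-1]  = 3; V_3 = max(V_1, V_2)  [with V_1=-1, V_2=3]  = 3; V_5 = 2·V_2 - V_3 - 3  [with V_2=3, V_3=3]  = 0.
Change = 7 − 0 = 7.

7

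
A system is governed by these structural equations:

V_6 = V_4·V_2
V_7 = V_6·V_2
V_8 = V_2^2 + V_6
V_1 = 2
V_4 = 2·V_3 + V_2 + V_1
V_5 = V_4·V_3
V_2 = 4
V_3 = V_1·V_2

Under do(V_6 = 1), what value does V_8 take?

17

Intervening sets V_6 = 1 and removes its equation (V_6 = V_4·V_2).
V_8 = V_2^2 + V_6  [with V_2=4, V_6=1]  = 17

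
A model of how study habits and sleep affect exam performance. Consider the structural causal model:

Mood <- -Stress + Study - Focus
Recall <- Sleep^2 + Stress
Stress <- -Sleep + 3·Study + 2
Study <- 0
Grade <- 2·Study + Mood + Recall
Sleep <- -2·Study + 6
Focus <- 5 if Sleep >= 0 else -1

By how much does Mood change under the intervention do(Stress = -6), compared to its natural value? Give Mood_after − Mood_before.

do(Stress=-6) replaces the equation Stress <- -Sleep + 3·Study + 2 with the constant Stress = -6.
Sleep = -2·Study + 6  [with Study=0]  = 6
Focus = 5 if Sleep >= 0 else -1  [with Sleep=6]  = 5
Mood = -Stress + Study - Focus  [with Stress=-6, Study=0, Focus=5]  = 1
Without intervention: Sleep = -2·Study + 6  [with Study=0]  = 6; Stress = -Sleep + 3·Study + 2  [with Sleep=6, Study=0]  = -4; Focus = 5 if Sleep >= 0 else -1  [with Sleep=6]  = 5; Mood = -Stress + Study - Focus  [with Stress=-4, Study=0, Focus=5]  = -1.
Change = 1 − (-1) = 2.

2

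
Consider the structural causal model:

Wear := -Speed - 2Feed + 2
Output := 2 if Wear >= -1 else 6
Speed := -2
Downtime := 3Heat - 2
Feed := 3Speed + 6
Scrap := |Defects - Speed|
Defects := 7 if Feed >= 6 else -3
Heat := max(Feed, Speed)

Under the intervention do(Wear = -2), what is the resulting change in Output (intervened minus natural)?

The intervention breaks the incoming arrows to Wear: Wear := -Speed - 2Feed + 2 no longer applies, and Wear = -2.
Output = 2 if Wear >= -1 else 6  [with Wear=-2]  = 6
Without intervention: Feed = 3Speed + 6  [with Speed=-2]  = 0; Wear = -Speed - 2Feed + 2  [with Speed=-2, Feed=0]  = 4; Output = 2 if Wear >= -1 else 6  [with Wear=4]  = 2.
Change = 6 − 2 = 4.

4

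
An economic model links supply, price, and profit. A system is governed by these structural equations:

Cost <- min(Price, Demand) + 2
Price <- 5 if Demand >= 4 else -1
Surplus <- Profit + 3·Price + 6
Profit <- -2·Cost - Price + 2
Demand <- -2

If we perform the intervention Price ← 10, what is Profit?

Under do(Price=10), the mechanism Price <- 5 if Demand >= 4 else -1 is discarded; Price is fixed at 10.
Cost = min(Price, Demand) + 2  [with Price=10, Demand=-2]  = 0
Profit = -2·Cost - Price + 2  [with Cost=0, Price=10]  = -8

-8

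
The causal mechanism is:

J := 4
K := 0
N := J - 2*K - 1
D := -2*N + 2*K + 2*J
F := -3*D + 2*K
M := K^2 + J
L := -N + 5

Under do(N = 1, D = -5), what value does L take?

4

Under do(N = 1, D = -5), each intervened variable's structural equation is replaced by its fixed value.
L = -N + 5  [with N=1]  = 4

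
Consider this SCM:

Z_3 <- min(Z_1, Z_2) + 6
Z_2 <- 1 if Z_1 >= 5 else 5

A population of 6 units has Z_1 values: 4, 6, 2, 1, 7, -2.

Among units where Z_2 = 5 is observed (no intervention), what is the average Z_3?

7.25

Observing Z_2=5 restricts to units where Z_2's equation naturally yields 5: Z_1 ∈ {4, 2, 1, -2}. In that subpopulation Z_3 = 10, 8, 7, 4, mean 7.25.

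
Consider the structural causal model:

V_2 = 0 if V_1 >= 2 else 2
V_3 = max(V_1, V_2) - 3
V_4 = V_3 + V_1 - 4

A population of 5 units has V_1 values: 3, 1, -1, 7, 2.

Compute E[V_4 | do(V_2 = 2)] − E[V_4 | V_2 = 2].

Every unit gets V_2=2 under the intervention. V_4 values become -1, -4, -6, 7, -3; E[V_4|do(V_2=2)] = -1.4.
Conditioning on V_2=2 selects the 2 unit(s) with V_1 ∈ {1, -1}. Their V_4 values: -4, -6. Mean = -5.
Difference = -1.4 − (-5) = 3.6.

3.6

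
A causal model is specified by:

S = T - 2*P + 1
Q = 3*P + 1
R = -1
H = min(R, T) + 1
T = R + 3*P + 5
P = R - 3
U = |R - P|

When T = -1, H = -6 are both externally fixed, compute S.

8

The joint intervention fixes T = -1, H = -6, removing each variable's own equation.
P = R - 3  [with R=-1]  = -4
S = T - 2*P + 1  [with T=-1, P=-4]  = 8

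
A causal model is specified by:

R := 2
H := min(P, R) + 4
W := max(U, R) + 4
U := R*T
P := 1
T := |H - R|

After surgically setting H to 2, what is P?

Under do(H=2), the mechanism H := min(P, R) + 4 is discarded; H is fixed at 2.
P is not downstream of the intervention, so its value is determined by the original equations.

1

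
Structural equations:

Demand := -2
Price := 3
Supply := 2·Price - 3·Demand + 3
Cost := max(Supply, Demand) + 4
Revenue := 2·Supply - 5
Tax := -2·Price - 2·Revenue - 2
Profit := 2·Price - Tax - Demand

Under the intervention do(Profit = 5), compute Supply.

15

Intervening sets Profit = 5 and removes its equation (Profit := 2·Price - Tax - Demand).
Supply is not downstream of the intervention, so its value is determined by the original equations.
Supply = 2·Price - 3·Demand + 3  [with Price=3, Demand=-2]  = 15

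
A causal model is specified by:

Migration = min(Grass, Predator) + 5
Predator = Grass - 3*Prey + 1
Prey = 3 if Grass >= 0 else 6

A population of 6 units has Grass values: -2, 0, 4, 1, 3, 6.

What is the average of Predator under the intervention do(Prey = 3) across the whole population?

do(Prey=3) breaks Prey's dependence on Grass. With Prey=3 fixed, Predator across the units is -10, -8, -4, -7, -5, -2, mean -6.

-6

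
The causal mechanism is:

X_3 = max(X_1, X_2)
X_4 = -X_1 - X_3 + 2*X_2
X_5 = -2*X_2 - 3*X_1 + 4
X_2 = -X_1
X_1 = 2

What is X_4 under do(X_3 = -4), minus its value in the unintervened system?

6

The intervention breaks the incoming arrows to X_3: X_3 = max(X_1, X_2) no longer applies, and X_3 = -4.
X_2 = -X_1  [with X_1=2]  = -2
X_4 = -X_1 - X_3 + 2*X_2  [with X_1=2, X_3=-4, X_2=-2]  = -2
Without intervention: X_2 = -X_1  [with X_1=2]  = -2; X_3 = max(X_1, X_2)  [with X_1=2, X_2=-2]  = 2; X_4 = -X_1 - X_3 + 2*X_2  [with X_1=2, X_3=2, X_2=-2]  = -8.
Change = -2 − (-8) = 6.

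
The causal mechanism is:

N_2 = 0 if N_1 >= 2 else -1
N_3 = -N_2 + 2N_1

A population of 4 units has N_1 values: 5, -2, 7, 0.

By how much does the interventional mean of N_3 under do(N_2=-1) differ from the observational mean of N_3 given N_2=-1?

7

do(N_2=-1) breaks N_2's dependence on N_1. With N_2=-1 fixed, N_3 across the units is 11, -3, 15, 1, mean 6.
Observing N_2=-1 restricts to units where N_2's equation naturally yields -1: N_1 ∈ {-2, 0}. In that subpopulation N_3 = -3, 1, mean -1.
Difference = 6 − (-1) = 7.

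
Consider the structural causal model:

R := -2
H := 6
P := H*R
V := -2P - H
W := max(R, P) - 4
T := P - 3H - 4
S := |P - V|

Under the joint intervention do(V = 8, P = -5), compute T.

The joint intervention fixes V = 8, P = -5, removing each variable's own equation.
T = P - 3H - 4  [with P=-5, H=6]  = -27

-27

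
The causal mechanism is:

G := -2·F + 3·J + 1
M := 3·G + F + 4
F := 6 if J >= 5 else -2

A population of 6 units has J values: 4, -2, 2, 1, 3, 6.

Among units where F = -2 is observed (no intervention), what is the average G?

9.8

Observing F=-2 restricts to units where F's equation naturally yields -2: J ∈ {4, -2, 2, 1, 3}. In that subpopulation G = 17, -1, 11, 8, 14, mean 9.8.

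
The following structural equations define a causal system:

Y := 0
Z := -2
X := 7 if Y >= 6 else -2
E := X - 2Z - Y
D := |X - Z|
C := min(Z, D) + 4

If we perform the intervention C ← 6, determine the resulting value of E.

do(C=6) replaces the equation C := min(Z, D) + 4 with the constant C = 6.
No directed path runs from C to E, so E keeps its natural value.
X = 7 if Y >= 6 else -2  [with Y=0]  = -2
E = X - 2Z - Y  [with X=-2, Z=-2, Y=0]  = 2

2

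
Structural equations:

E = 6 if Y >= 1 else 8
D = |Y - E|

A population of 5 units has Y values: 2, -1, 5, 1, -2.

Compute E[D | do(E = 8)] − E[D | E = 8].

-2.5

do(E=8) breaks E's dependence on Y. With E=8 fixed, D across the units is 6, 9, 3, 7, 10, mean 7.
E[D|E=8] averages over only the 2 units with E=8 (Y = -1, -2): D = 9, 10, mean 9.5.
Difference = 7 − 9.5 = -2.5.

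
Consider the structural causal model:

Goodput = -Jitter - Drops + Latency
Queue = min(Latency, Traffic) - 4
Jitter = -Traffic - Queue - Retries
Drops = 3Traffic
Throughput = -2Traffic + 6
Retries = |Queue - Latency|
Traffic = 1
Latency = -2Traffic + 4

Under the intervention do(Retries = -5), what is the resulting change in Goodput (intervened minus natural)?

-10

do(Retries=-5) replaces the equation Retries = |Queue - Latency| with the constant Retries = -5.
Latency = -2Traffic + 4  [with Traffic=1]  = 2
Queue = min(Latency, Traffic) - 4  [with Latency=2, Traffic=1]  = -3
Drops = 3Traffic  [with Traffic=1]  = 3
Jitter = -Traffic - Queue - Retries  [with Traffic=1, Queue=-3, Retries=-5]  = 7
Goodput = -Jitter - Drops + Latency  [with Jitter=7, Drops=3, Latency=2]  = -8
Without intervention: Latency = -2Traffic + 4  [with Traffic=1]  = 2; Queue = min(Latency, Traffic) - 4  [with Latency=2, Traffic=1]  = -3; Drops = 3Traffic  [with Traffic=1]  = 3; Retries = |Queue - Latency|  [with Queue=-3, Latency=2]  = 5; Jitter = -Traffic - Queue - Retries  [with Traffic=1, Queue=-3, Retries=5]  = -3; Goodput = -Jitter - Drops + Latency  [with Jitter=-3, Drops=3, Latency=2]  = 2.
Change = -8 − 2 = -10.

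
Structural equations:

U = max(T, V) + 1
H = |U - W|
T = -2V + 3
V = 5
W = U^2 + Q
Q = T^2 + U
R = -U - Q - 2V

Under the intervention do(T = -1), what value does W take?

do(T=-1) replaces the equation T = -2V + 3 with the constant T = -1.
U = max(T, V) + 1  [with T=-1, V=5]  = 6
Q = T^2 + U  [with T=-1, U=6]  = 7
W = U^2 + Q  [with U=6, Q=7]  = 43

43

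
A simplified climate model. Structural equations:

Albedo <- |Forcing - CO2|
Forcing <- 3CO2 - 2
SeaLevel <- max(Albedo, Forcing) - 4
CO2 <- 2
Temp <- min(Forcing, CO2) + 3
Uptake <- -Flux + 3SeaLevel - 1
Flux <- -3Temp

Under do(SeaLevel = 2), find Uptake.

20

Under do(SeaLevel=2), the mechanism SeaLevel <- max(Albedo, Forcing) - 4 is discarded; SeaLevel is fixed at 2.
Forcing = 3CO2 - 2  [with CO2=2]  = 4
Temp = min(Forcing, CO2) + 3  [with Forcing=4, CO2=2]  = 5
Flux = -3Temp  [with Temp=5]  = -15
Uptake = -Flux + 3SeaLevel - 1  [with Flux=-15, SeaLevel=2]  = 20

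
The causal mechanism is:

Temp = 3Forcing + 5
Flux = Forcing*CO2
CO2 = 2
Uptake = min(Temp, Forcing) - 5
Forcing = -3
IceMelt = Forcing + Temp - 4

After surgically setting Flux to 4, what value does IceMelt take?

-11

The intervention breaks the incoming arrows to Flux: Flux = Forcing*CO2 no longer applies, and Flux = 4.
Since IceMelt is not a descendant of the intervened variable, it is unaffected.
Temp = 3Forcing + 5  [with Forcing=-3]  = -4
IceMelt = Forcing + Temp - 4  [with Forcing=-3, Temp=-4]  = -11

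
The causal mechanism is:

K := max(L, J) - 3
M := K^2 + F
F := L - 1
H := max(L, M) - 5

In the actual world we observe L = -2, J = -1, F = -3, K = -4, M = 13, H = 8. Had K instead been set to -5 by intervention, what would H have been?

Under do(K=-5), the mechanism K := max(L, J) - 3 is discarded; K is fixed at -5.
F = L - 1  [with L=-2]  = -3
M = K^2 + F  [with K=-5, F=-3]  = 22
H = max(L, M) - 5  [with L=-2, M=22]  = 17

17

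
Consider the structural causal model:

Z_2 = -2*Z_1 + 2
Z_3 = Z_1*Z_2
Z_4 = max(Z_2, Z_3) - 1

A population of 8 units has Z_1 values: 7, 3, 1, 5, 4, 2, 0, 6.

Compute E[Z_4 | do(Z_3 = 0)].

The intervention sets Z_3=0 in all 8 units regardless of Z_1. Recomputing Z_4 per unit gives -1, -1, -1, -1, -1, -1, 1, -1; average -0.75.

-0.75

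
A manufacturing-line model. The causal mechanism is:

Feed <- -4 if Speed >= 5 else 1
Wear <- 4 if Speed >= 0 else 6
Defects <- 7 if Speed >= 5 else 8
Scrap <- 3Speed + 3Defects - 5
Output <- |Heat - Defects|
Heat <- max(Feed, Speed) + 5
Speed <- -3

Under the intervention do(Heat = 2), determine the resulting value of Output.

6

The intervention breaks the incoming arrows to Heat: Heat <- max(Feed, Speed) + 5 no longer applies, and Heat = 2.
Defects = 7 if Speed >= 5 else 8  [with Speed=-3]  = 8
Output = |Heat - Defects|  [with Heat=2, Defects=8]  = 6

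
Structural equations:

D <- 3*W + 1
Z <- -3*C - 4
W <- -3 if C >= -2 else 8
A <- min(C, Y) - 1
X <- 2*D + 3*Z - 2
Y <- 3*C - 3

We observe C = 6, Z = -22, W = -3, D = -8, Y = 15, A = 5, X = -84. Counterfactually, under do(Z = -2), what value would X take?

Under do(Z=-2), the mechanism Z <- -3*C - 4 is discarded; Z is fixed at -2.
W = -3 if C >= -2 else 8  [with C=6]  = -3
D = 3*W + 1  [with W=-3]  = -8
X = 2*D + 3*Z - 2  [with D=-8, Z=-2]  = -24

-24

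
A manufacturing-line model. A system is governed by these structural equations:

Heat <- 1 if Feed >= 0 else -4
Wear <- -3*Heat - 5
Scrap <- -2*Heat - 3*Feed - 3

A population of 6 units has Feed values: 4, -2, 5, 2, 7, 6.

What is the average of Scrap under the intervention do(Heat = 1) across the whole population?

-16

Every unit gets Heat=1 under the intervention. Scrap values become -17, 1, -20, -11, -26, -23; E[Scrap|do(Heat=1)] = -16.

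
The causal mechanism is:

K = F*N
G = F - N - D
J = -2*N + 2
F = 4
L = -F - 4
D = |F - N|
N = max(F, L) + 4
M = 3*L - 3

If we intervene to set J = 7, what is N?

Under do(J=7), the mechanism J = -2*N + 2 is discarded; J is fixed at 7.
No directed path runs from J to N, so N keeps its natural value.
L = -F - 4  [with F=4]  = -8
N = max(F, L) + 4  [with F=4, L=-8]  = 8

8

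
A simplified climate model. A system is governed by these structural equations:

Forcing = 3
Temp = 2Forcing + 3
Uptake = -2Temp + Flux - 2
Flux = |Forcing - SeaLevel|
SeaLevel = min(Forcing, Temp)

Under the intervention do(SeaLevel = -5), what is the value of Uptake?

do(SeaLevel=-5) replaces the equation SeaLevel = min(Forcing, Temp) with the constant SeaLevel = -5.
Temp = 2Forcing + 3  [with Forcing=3]  = 9
Flux = |Forcing - SeaLevel|  [with Forcing=3, SeaLevel=-5]  = 8
Uptake = -2Temp + Flux - 2  [with Temp=9, Flux=8]  = -12

-12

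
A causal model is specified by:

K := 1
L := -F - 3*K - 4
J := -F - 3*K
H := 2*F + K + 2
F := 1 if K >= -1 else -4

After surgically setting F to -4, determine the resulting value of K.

Under do(F=-4), the mechanism F := 1 if K >= -1 else -4 is discarded; F is fixed at -4.
K is not downstream of the intervention, so its value is determined by the original equations.

1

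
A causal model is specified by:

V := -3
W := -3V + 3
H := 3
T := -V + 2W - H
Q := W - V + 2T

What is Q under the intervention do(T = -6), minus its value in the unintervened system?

Intervening sets T = -6 and removes its equation (T := -V + 2W - H).
W = -3V + 3  [with V=-3]  = 12
Q = W - V + 2T  [with W=12, V=-3, T=-6]  = 3
Without intervention: W = -3V + 3  [with V=-3]  = 12; T = -V + 2W - H  [with V=-3, W=12, H=3]  = 24; Q = W - V + 2T  [with W=12, V=-3, T=24]  = 63.
Change = 3 − 63 = -60.

-60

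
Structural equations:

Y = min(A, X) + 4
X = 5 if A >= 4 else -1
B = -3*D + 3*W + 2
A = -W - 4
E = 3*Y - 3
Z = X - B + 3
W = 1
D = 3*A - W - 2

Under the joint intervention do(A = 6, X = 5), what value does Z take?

48

Setting A = 6, X = 5 by intervention discards those variables' equations.
D = 3*A - W - 2  [with A=6, W=1]  = 15
B = -3*D + 3*W + 2  [with D=15, W=1]  = -40
Z = X - B + 3  [with X=5, B=-40]  = 48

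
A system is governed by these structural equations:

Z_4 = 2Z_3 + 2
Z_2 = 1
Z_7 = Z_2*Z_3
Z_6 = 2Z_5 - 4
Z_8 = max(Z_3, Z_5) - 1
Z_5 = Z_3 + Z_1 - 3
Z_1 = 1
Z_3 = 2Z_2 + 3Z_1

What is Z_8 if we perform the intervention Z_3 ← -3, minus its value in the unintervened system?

The intervention breaks the incoming arrows to Z_3: Z_3 = 2Z_2 + 3Z_1 no longer applies, and Z_3 = -3.
Z_5 = Z_3 + Z_1 - 3  [with Z_3=-3, Z_1=1]  = -5
Z_8 = max(Z_3, Z_5) - 1  [with Z_3=-3, Z_5=-5]  = -4
Without intervention: Z_3 = 2Z_2 + 3Z_1  [with Z_2=1, Z_1=1]  = 5; Z_5 = Z_3 + Z_1 - 3  [with Z_3=5, Z_1=1]  = 3; Z_8 = max(Z_3, Z_5) - 1  [with Z_3=5, Z_5=3]  = 4.
Change = -4 − 4 = -8.

-8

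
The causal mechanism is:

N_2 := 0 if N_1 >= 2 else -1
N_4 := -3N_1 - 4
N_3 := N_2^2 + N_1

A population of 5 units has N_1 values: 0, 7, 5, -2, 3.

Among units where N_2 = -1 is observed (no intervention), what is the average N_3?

Conditioning on N_2=-1 selects the 2 unit(s) with N_1 ∈ {0, -2}. Their N_3 values: 1, -1. Mean = 0.

0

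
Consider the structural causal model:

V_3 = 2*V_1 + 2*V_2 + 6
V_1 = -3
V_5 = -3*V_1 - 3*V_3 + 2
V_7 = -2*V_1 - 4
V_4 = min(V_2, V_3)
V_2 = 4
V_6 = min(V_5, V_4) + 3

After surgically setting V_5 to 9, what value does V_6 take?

7

The intervention breaks the incoming arrows to V_5: V_5 = -3*V_1 - 3*V_3 + 2 no longer applies, and V_5 = 9.
V_3 = 2*V_1 + 2*V_2 + 6  [with V_1=-3, V_2=4]  = 8
V_4 = min(V_2, V_3)  [with V_2=4, V_3=8]  = 4
V_6 = min(V_5, V_4) + 3  [with V_5=9, V_4=4]  = 7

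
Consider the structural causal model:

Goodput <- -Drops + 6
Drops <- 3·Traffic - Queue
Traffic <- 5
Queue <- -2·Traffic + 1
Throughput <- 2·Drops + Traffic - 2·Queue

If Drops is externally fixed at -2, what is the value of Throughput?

19

The intervention breaks the incoming arrows to Drops: Drops <- 3·Traffic - Queue no longer applies, and Drops = -2.
Queue = -2·Traffic + 1  [with Traffic=5]  = -9
Throughput = 2·Drops + Traffic - 2·Queue  [with Drops=-2, Traffic=5, Queue=-9]  = 19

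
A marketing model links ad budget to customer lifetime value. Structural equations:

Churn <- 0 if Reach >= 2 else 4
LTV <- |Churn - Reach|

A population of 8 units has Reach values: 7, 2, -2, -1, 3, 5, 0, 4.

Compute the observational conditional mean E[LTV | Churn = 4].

5

Observing Churn=4 restricts to units where Churn's equation naturally yields 4: Reach ∈ {-2, -1, 0}. In that subpopulation LTV = 6, 5, 4, mean 5.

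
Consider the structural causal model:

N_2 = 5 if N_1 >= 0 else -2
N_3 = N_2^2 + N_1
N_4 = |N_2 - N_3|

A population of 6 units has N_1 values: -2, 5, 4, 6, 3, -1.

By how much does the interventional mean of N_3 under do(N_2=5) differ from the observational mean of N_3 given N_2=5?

The intervention sets N_2=5 in all 6 units regardless of N_1. Recomputing N_3 per unit gives 23, 30, 29, 31, 28, 24; average 27.5.
E[N_3|N_2=5] averages over only the 4 units with N_2=5 (N_1 = 5, 4, 6, 3): N_3 = 30, 29, 31, 28, mean 29.5.
Difference = 27.5 − 29.5 = -2.

-2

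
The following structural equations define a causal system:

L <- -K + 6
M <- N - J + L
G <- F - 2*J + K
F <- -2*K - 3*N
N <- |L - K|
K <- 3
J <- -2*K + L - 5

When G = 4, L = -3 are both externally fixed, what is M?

Under do(G = 4, L = -3), each intervened variable's structural equation is replaced by its fixed value.
N = |L - K|  [with L=-3, K=3]  = 6
J = -2*K + L - 5  [with K=3, L=-3]  = -14
M = N - J + L  [with N=6, J=-14, L=-3]  = 17

17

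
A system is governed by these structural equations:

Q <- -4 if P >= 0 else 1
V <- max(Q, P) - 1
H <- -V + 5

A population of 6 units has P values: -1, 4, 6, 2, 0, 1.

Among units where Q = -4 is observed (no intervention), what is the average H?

E[H|Q=-4] averages over only the 5 units with Q=-4 (P = 4, 6, 2, 0, 1): H = 2, 0, 4, 6, 5, mean 3.4.

3.4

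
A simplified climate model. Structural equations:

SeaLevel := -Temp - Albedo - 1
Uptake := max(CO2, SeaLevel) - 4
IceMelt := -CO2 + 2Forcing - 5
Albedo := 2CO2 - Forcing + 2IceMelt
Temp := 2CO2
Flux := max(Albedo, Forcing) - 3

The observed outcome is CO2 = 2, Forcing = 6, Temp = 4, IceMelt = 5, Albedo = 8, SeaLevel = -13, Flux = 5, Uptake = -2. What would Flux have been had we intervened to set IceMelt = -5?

3

The intervention breaks the incoming arrows to IceMelt: IceMelt := -CO2 + 2Forcing - 5 no longer applies, and IceMelt = -5.
Albedo = 2CO2 - Forcing + 2IceMelt  [with CO2=2, Forcing=6, IceMelt=-5]  = -12
Flux = max(Albedo, Forcing) - 3  [with Albedo=-12, Forcing=6]  = 3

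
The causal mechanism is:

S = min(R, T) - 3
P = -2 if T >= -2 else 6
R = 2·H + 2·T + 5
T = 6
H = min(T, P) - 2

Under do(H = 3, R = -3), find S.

Setting H = 3, R = -3 by intervention discards those variables' equations.
S = min(R, T) - 3  [with R=-3, T=6]  = -6

-6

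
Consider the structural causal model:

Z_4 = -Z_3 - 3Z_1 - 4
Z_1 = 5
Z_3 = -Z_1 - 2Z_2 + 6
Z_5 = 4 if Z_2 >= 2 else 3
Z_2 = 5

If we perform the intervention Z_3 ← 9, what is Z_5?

do(Z_3=9) replaces the equation Z_3 = -Z_1 - 2Z_2 + 6 with the constant Z_3 = 9.
Z_5 is not downstream of the intervention, so its value is determined by the original equations.
Z_5 = 4 if Z_2 >= 2 else 3  [with Z_2=5]  = 4

4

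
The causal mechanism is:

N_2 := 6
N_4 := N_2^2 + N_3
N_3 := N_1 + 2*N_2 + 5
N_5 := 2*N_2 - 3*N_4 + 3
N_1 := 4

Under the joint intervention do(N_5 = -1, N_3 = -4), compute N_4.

Under do(N_5 = -1, N_3 = -4), each intervened variable's structural equation is replaced by its fixed value.
N_4 = N_2^2 + N_3  [with N_2=6, N_3=-4]  = 32

32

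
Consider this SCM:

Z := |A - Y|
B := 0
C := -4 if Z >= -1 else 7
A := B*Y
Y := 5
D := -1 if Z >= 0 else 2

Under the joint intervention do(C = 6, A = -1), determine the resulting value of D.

Under do(C = 6, A = -1), each intervened variable's structural equation is replaced by its fixed value.
Z = |A - Y|  [with A=-1, Y=5]  = 6
D = -1 if Z >= 0 else 2  [with Z=6]  = -1

-1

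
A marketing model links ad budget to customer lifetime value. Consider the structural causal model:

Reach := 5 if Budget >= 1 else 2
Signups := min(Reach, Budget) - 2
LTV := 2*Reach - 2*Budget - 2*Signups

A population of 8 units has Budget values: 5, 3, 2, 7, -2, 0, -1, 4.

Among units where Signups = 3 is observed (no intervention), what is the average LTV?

-8

Conditioning on Signups=3 selects the 2 unit(s) with Budget ∈ {5, 7}. Their LTV values: -6, -10. Mean = -8.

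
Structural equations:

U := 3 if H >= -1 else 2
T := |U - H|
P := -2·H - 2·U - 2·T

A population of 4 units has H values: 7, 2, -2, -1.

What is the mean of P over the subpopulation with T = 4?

Observing T=4 restricts to units where T's equation naturally yields 4: H ∈ {7, -2, -1}. In that subpopulation P = -28, -8, -12, mean -16.

-16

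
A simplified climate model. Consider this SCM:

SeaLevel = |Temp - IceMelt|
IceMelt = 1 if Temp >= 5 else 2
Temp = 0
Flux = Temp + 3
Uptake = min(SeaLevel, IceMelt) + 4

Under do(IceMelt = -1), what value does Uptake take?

do(IceMelt=-1) replaces the equation IceMelt = 1 if Temp >= 5 else 2 with the constant IceMelt = -1.
SeaLevel = |Temp - IceMelt|  [with Temp=0, IceMelt=-1]  = 1
Uptake = min(SeaLevel, IceMelt) + 4  [with SeaLevel=1, IceMelt=-1]  = 3

3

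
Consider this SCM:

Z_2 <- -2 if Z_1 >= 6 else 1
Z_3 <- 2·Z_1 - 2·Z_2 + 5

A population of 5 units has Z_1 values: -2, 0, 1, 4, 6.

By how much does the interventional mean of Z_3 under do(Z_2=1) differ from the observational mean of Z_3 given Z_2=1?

2.1

The intervention sets Z_2=1 in all 5 units regardless of Z_1. Recomputing Z_3 per unit gives -1, 3, 5, 11, 15; average 6.6.
Observing Z_2=1 restricts to units where Z_2's equation naturally yields 1: Z_1 ∈ {-2, 0, 1, 4}. In that subpopulation Z_3 = -1, 3, 5, 11, mean 4.5.
Difference = 6.6 − 4.5 = 2.1.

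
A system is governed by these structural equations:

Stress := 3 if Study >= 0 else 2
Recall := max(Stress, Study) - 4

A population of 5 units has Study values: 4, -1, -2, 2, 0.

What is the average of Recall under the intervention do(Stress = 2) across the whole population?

-1.6

Under do(Stress=2), Stress's equation is replaced by Stress=2 for every unit. Per-unit Recall: 0, -2, -2, -2, -2. Mean = -1.6.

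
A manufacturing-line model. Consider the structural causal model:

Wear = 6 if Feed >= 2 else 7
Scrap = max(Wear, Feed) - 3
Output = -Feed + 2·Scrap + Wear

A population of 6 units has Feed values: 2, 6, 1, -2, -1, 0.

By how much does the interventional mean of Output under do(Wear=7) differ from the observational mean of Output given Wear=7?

-1.5

Under do(Wear=7), Wear's equation is replaced by Wear=7 for every unit. Per-unit Output: 13, 9, 14, 17, 16, 15. Mean = 14.
Observing Wear=7 restricts to units where Wear's equation naturally yields 7: Feed ∈ {1, -2, -1, 0}. In that subpopulation Output = 14, 17, 16, 15, mean 15.5.
Difference = 14 − 15.5 = -1.5.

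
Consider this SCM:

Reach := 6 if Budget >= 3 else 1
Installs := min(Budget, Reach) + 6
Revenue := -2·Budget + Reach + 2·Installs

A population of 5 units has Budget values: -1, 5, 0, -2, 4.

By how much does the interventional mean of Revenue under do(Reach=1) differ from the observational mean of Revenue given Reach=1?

-2.8

Under do(Reach=1), Reach's equation is replaced by Reach=1 for every unit. Per-unit Revenue: 13, 5, 13, 13, 7. Mean = 10.2.
Observing Reach=1 restricts to units where Reach's equation naturally yields 1: Budget ∈ {-1, 0, -2}. In that subpopulation Revenue = 13, 13, 13, mean 13.
Difference = 10.2 − 13 = -2.8.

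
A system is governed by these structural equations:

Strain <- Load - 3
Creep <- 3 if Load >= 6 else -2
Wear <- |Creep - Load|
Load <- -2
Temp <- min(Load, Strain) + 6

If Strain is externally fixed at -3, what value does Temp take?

3

The intervention breaks the incoming arrows to Strain: Strain <- Load - 3 no longer applies, and Strain = -3.
Temp = min(Load, Strain) + 6  [with Load=-2, Strain=-3]  = 3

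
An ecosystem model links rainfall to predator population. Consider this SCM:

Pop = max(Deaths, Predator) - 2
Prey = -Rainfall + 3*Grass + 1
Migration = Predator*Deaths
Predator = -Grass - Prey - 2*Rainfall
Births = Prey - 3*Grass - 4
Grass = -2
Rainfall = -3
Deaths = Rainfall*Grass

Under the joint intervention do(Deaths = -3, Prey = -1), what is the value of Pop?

7

Setting Deaths = -3, Prey = -1 by intervention discards those variables' equations.
Predator = -Grass - Prey - 2*Rainfall  [with Grass=-2, Prey=-1, Rainfall=-3]  = 9
Pop = max(Deaths, Predator) - 2  [with Deaths=-3, Predator=9]  = 7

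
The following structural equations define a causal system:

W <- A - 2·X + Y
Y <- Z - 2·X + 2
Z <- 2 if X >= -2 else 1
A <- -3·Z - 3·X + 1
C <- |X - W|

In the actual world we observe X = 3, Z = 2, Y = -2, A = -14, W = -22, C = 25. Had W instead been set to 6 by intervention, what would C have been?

3

The intervention breaks the incoming arrows to W: W <- A - 2·X + Y no longer applies, and W = 6.
C = |X - W|  [with X=3, W=6]  = 3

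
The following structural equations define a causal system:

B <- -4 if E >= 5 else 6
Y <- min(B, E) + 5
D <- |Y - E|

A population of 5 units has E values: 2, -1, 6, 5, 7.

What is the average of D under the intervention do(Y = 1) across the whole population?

Under do(Y=1), Y's equation is replaced by Y=1 for every unit. Per-unit D: 1, 2, 5, 4, 6. Mean = 3.6.

3.6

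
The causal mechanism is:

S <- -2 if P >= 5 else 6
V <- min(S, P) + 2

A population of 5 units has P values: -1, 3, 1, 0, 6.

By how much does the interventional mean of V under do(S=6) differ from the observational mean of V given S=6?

1.05

Under do(S=6), S's equation is replaced by S=6 for every unit. Per-unit V: 1, 5, 3, 2, 8. Mean = 3.8.
Observing S=6 restricts to units where S's equation naturally yields 6: P ∈ {-1, 3, 1, 0}. In that subpopulation V = 1, 5, 3, 2, mean 2.75.
Difference = 3.8 − 2.75 = 1.05.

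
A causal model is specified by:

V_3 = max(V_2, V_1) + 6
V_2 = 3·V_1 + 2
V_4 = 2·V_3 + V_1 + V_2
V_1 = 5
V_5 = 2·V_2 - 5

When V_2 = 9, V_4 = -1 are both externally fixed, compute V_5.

13

Setting V_2 = 9, V_4 = -1 by intervention discards those variables' equations.
V_5 = 2·V_2 - 5  [with V_2=9]  = 13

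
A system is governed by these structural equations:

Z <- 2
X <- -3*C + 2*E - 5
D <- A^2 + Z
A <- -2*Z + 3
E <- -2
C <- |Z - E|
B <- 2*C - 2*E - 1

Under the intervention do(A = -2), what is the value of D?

Under do(A=-2), the mechanism A <- -2*Z + 3 is discarded; A is fixed at -2.
D = A^2 + Z  [with A=-2, Z=2]  = 6

6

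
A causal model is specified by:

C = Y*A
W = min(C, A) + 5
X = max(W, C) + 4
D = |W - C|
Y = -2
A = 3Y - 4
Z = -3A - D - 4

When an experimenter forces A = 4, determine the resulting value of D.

do(A=4) replaces the equation A = 3Y - 4 with the constant A = 4.
C = Y*A  [with Y=-2, A=4]  = -8
W = min(C, A) + 5  [with C=-8, A=4]  = -3
D = |W - C|  [with W=-3, C=-8]  = 5

5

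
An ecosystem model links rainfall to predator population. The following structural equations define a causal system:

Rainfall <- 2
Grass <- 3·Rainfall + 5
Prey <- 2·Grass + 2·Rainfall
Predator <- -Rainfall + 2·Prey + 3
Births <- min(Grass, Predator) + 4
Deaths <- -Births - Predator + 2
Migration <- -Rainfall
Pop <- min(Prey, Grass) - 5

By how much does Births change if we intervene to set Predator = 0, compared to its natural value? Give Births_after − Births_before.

Intervening sets Predator = 0 and removes its equation (Predator <- -Rainfall + 2·Prey + 3).
Grass = 3·Rainfall + 5  [with Rainfall=2]  = 11
Births = min(Grass, Predator) + 4  [with Grass=11, Predator=0]  = 4
Without intervention: Grass = 3·Rainfall + 5  [with Rainfall=2]  = 11; Prey = 2·Grass + 2·Rainfall  [with Grass=11, Rainfall=2]  = 26; Predator = -Rainfall + 2·Prey + 3  [with Rainfall=2, Prey=26]  = 53; Births = min(Grass, Predator) + 4  [with Grass=11, Predator=53]  = 15.
Change = 4 − 15 = -11.

-11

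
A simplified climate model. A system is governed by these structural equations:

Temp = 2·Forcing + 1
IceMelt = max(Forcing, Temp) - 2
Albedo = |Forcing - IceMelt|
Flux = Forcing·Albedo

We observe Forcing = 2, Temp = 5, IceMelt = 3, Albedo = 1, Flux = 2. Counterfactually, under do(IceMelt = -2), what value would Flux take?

8

do(IceMelt=-2) replaces the equation IceMelt = max(Forcing, Temp) - 2 with the constant IceMelt = -2.
Albedo = |Forcing - IceMelt|  [with Forcing=2, IceMelt=-2]  = 4
Flux = Forcing·Albedo  [with Forcing=2, Albedo=4]  = 8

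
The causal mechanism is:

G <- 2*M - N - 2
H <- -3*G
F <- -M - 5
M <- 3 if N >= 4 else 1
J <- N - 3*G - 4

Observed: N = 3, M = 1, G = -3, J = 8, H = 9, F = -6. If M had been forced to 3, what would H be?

do(M=3) replaces the equation M <- 3 if N >= 4 else 1 with the constant M = 3.
G = 2*M - N - 2  [with M=3, N=3]  = 1
H = -3*G  [with G=1]  = -3

-3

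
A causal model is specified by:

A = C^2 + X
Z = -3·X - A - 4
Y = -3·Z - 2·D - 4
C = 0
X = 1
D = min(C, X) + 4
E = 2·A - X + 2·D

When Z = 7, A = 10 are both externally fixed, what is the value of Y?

-33

Under do(Z = 7, A = 10), each intervened variable's structural equation is replaced by its fixed value.
D = min(C, X) + 4  [with C=0, X=1]  = 4
Y = -3·Z - 2·D - 4  [with Z=7, D=4]  = -33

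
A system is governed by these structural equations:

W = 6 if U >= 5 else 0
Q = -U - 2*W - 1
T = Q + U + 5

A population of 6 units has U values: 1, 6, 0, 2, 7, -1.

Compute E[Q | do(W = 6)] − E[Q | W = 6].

4

Every unit gets W=6 under the intervention. Q values become -14, -19, -13, -15, -20, -12; E[Q|do(W=6)] = -15.5.
Observing W=6 restricts to units where W's equation naturally yields 6: U ∈ {6, 7}. In that subpopulation Q = -19, -20, mean -19.5.
Difference = -15.5 − (-19.5) = 4.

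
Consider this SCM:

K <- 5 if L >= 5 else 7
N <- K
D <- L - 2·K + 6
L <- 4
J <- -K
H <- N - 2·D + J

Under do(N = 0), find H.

The intervention breaks the incoming arrows to N: N <- K no longer applies, and N = 0.
K = 5 if L >= 5 else 7  [with L=4]  = 7
D = L - 2·K + 6  [with L=4, K=7]  = -4
J = -K  [with K=7]  = -7
H = N - 2·D + J  [with N=0, D=-4, J=-7]  = 1

1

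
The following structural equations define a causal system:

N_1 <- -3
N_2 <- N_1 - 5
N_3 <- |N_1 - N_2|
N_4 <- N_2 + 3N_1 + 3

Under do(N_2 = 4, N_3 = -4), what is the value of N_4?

Setting N_2 = 4, N_3 = -4 by intervention discards those variables' equations.
N_4 = N_2 + 3N_1 + 3  [with N_2=4, N_1=-3]  = -2

-2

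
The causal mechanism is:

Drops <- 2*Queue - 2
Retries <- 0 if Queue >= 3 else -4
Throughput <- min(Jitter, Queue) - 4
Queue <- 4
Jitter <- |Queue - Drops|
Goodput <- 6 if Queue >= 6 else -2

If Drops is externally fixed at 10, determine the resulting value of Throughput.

do(Drops=10) replaces the equation Drops <- 2*Queue - 2 with the constant Drops = 10.
Jitter = |Queue - Drops|  [with Queue=4, Drops=10]  = 6
Throughput = min(Jitter, Queue) - 4  [with Jitter=6, Queue=4]  = 0

0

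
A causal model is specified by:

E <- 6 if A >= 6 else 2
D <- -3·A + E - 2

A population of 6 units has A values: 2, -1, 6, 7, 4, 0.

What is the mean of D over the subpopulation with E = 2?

-3.75

Observing E=2 restricts to units where E's equation naturally yields 2: A ∈ {2, -1, 4, 0}. In that subpopulation D = -6, 3, -12, 0, mean -3.75.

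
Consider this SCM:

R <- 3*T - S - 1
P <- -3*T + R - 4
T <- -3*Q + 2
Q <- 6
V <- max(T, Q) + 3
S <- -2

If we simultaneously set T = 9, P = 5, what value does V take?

12

The joint intervention fixes T = 9, P = 5, removing each variable's own equation.
V = max(T, Q) + 3  [with T=9, Q=6]  = 12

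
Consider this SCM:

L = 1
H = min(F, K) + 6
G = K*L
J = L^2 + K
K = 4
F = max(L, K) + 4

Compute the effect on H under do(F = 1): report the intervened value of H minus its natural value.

Intervening sets F = 1 and removes its equation (F = max(L, K) + 4).
H = min(F, K) + 6  [with F=1, K=4]  = 7
Without intervention: F = max(L, K) + 4  [with L=1, K=4]  = 8; H = min(F, K) + 6  [with F=8, K=4]  = 10.
Change = 7 − 10 = -3.

-3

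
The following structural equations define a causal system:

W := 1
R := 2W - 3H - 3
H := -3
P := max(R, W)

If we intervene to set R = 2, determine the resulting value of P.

2

The intervention breaks the incoming arrows to R: R := 2W - 3H - 3 no longer applies, and R = 2.
P = max(R, W)  [with R=2, W=1]  = 2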